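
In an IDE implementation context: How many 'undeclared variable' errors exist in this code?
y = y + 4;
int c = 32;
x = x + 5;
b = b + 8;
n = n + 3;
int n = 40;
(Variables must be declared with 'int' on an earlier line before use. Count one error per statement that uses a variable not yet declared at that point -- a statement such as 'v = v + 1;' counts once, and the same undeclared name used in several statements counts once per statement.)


Scanning code line by line:
  Line 1: use 'y' -> ERROR (undeclared)
  Line 2: declare 'c' -> declared = ['c']
  Line 3: use 'x' -> ERROR (undeclared)
  Line 4: use 'b' -> ERROR (undeclared)
  Line 5: use 'n' -> ERROR (undeclared)
  Line 6: declare 'n' -> declared = ['c', 'n']
Total undeclared variable errors: 4

4


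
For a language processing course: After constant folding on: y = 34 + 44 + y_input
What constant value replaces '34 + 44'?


Identifying constant sub-expression:
  Original: y = 34 + 44 + y_input
  34 and 44 are both compile-time constants
  Evaluating: 34 + 44 = 78
  After folding: y = 78 + y_input

78


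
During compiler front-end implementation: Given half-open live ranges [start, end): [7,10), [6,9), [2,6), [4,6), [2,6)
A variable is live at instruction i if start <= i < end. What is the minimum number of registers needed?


Live ranges:
  Var0: [7, 10)
  Var1: [6, 9)
  Var2: [2, 6)
  Var3: [4, 6)
  Var4: [2, 6)
Sweep-line events (position, delta, active):
  pos=2 start -> active=1
  pos=2 start -> active=2
  pos=4 start -> active=3
  pos=6 end -> active=2
  pos=6 end -> active=1
  pos=6 end -> active=0
  pos=6 start -> active=1
  pos=7 start -> active=2
  pos=9 end -> active=1
  pos=10 end -> active=0
Maximum simultaneous active: 3
Minimum registers needed: 3

3


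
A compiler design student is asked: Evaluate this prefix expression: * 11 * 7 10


Parsing prefix expression: * 11 * 7 10
Step 1: Innermost operation '* 7 10'
  7 * 10 = 70
Step 2: Outer operation '* 11 [70]'
  11 * 70 = 770

770


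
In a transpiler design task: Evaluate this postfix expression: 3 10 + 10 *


Processing tokens left to right:
Push 3, Push 10
Pop 3 and 10, compute 3 + 10 = 13, push 13
Push 10
Pop 13 and 10, compute 13 * 10 = 130, push 130
Stack result: 130

130


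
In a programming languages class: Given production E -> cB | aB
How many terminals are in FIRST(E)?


Production: E -> cB | aB
Examining each alternative for leading terminals:
  E -> cB : first terminal = 'c'
  E -> aB : first terminal = 'a'
FIRST(E) = {a, c}
Count: 2

2


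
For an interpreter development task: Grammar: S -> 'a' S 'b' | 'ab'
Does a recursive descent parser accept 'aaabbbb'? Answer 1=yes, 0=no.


Grammar accepts strings of the form a^n b^n (n >= 1)
Word: 'aaabbbb'
Counting: 3 a's and 4 b's
Check: 3 == 4? No
Mismatch: a-count != b-count
Rejected

0


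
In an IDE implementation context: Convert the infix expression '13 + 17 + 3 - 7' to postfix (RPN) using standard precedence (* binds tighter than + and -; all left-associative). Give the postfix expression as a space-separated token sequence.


Applying the shunting-yard algorithm:
  Operand 13 -> output
  Push '+' onto operator stack -> op-stack: [+]
  Operand 17 -> output
  See '+' (prec 1); top '+' (prec 1) >= it -> pop '+' to output
  Push '+' onto operator stack -> op-stack: [+]
  Operand 3 -> output
  See '-' (prec 1); top '+' (prec 1) >= it -> pop '+' to output
  Push '-' onto operator stack -> op-stack: [-]
  Operand 7 -> output
  End of input: pop '-' to output
Postfix result: 13 17 + 3 + 7 -

13 17 + 3 + 7 -


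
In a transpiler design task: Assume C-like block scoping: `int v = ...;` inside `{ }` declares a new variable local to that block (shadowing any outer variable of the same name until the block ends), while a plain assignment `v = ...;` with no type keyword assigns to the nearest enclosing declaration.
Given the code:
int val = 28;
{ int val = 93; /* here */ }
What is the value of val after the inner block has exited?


Analyzing scoping rules:
Outer scope: declares val = 28
Inner block: 'int val = 93;' declares a NEW val that shadows the outer one
When the block exits the inner val goes out of scope; the outer val was never modified -> 28
Result: 28

28


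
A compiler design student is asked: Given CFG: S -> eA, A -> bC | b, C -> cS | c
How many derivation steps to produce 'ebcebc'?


Grammar: S -> eA, A -> bC | b, C -> cS | c
Deriving 'ebcebc':
Step 1: S -> eA => eA
Step 2: A -> bC => ebC
Step 3: C -> cS => ebcS
Step 4: S -> eA => ebceA
Step 5: A -> bC => ebcebC
Step 6: C -> c => ebcebc
Total derivation steps: 6

6


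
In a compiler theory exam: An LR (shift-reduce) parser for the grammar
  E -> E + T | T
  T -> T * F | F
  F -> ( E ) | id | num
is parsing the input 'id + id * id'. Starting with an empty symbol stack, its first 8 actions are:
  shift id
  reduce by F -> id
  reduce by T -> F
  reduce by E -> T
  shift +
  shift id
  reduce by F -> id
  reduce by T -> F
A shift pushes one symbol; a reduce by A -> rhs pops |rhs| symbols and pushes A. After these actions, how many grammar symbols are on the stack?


Tracking the symbol stack through each action:
  Action 1: shift 'id' : push -> stack = [id] (size 1)
  Action 2: reduce by F -> id : pop 1, push F -> stack = [F] (size 1)
  Action 3: reduce by T -> F : pop 1, push T -> stack = [T] (size 1)
  Action 4: reduce by E -> T : pop 1, push E -> stack = [E] (size 1)
  Action 5: shift '+' : push -> stack = [E, +] (size 2)
  Action 6: shift 'id' : push -> stack = [E, +, id] (size 3)
  Action 7: reduce by F -> id : pop 1, push F -> stack = [E, +, F] (size 3)
  Action 8: reduce by T -> F : pop 1, push T -> stack = [E, +, T] (size 3)
Final stack size: 3

3


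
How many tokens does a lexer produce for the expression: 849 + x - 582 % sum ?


Scanning '849 + x - 582 % sum'
Token 1: '849' -> integer_literal
Token 2: '+' -> operator
Token 3: 'x' -> identifier
Token 4: '-' -> operator
Token 5: '582' -> integer_literal
Token 6: '%' -> operator
Token 7: 'sum' -> identifier
Total tokens: 7

7


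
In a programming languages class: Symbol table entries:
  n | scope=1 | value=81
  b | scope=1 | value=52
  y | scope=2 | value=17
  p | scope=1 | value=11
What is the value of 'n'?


Searching symbol table for 'n':
  n | scope=1 | value=81 <- MATCH
  b | scope=1 | value=52
  y | scope=2 | value=17
  p | scope=1 | value=11
Found 'n' at scope 1 with value 81

81


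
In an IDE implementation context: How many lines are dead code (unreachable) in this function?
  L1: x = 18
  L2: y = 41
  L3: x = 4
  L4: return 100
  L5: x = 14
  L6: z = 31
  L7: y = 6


Analyzing control flow:
  L1: reachable (before return)
  L2: reachable (before return)
  L3: reachable (before return)
  L4: reachable (return statement)
  L5: DEAD (after return at L4)
  L6: DEAD (after return at L4)
  L7: DEAD (after return at L4)
Return at L4, total lines = 7
Dead lines: L5 through L7
Count: 3

3


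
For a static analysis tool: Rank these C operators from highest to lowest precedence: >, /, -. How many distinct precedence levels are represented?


Looking up precedence for each operator:
  > -> precedence 4
  / -> precedence 6
  - -> precedence 5
Sorted highest to lowest: /, -, >
Distinct precedence values: [6, 5, 4]
Number of distinct levels: 3

3


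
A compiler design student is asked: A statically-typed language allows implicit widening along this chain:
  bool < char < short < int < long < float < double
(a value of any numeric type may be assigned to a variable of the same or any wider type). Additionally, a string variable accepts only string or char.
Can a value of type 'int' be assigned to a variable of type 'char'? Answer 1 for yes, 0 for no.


Target variable type: char
Source value type: int
Numeric ranks: int=3, char=1
Widening allowed iff rank(source) <= rank(target): 3 <= 1? No
Result: 0

0


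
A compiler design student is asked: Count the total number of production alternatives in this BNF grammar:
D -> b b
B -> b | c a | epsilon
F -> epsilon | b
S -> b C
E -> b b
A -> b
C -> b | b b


Counting alternatives per rule:
  D: 1 alternative(s)
  B: 3 alternative(s)
  F: 2 alternative(s)
  S: 1 alternative(s)
  E: 1 alternative(s)
  A: 1 alternative(s)
  C: 2 alternative(s)
Sum: 1 + 3 + 2 + 1 + 1 + 1 + 2 = 11

11


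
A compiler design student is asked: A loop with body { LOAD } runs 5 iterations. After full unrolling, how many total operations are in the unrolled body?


Loop body operations: LOAD (1 op per iteration)
Unrolling 5 iterations:
  Iteration 1: LOAD (1 ops)
  Iteration 2: LOAD (1 ops)
  Iteration 3: LOAD (1 ops)
  Iteration 4: LOAD (1 ops)
  Iteration 5: LOAD (1 ops)
Total: 5 iterations * 1 ops/iter = 5 operations

5


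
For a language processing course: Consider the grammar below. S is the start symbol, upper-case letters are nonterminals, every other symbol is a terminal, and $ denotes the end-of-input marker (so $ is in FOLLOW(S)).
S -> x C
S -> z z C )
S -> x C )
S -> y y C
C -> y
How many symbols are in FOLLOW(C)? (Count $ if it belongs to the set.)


S is the start symbol and does not occur in any rule body, so FOLLOW(S) = {$}.
Examining every occurrence of C in a rule body:
  S -> x C : C is at the right end -> add FOLLOW(S) = {$}
  S -> z z C ) : C is followed by terminal ')' -> add ')'
  S -> x C ) : C is followed by terminal ')' -> add ')' (already in the set)
  S -> y y C : C is at the right end -> add FOLLOW(S) = {$} (already in the set)
  C -> y : C does not occur in the body -> contributes nothing
FOLLOW(C) = {), $}
Count: 2

2


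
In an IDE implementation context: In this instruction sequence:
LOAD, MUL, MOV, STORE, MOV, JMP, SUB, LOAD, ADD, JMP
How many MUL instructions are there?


Scanning instruction sequence for MUL:
  Position 1: LOAD
  Position 2: MUL <- MATCH
  Position 3: MOV
  Position 4: STORE
  Position 5: MOV
  Position 6: JMP
  Position 7: SUB
  Position 8: LOAD
  Position 9: ADD
  Position 10: JMP
Matches at positions: [2]
Total MUL count: 1

1


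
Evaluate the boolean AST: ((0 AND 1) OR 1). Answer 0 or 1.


Step 1: Evaluate inner node
  0 AND 1 = 0
Step 2: Evaluate root node
  0 OR 1 = 1

1


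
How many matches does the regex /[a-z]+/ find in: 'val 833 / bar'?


Pattern: /[a-z]+/ (identifiers)
Input: 'val 833 / bar'
Scanning for matches:
  Match 1: 'val'
  Match 2: 'bar'
Total matches: 2

2


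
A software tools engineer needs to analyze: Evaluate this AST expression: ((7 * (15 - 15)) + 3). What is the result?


Expression: ((7 * (15 - 15)) + 3)
Evaluating step by step:
  15 - 15 = 0
  7 * 0 = 0
  0 + 3 = 3
Result: 3

3


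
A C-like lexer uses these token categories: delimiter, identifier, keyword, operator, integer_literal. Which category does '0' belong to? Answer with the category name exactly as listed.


Token: '0'
Checking categories:
  identifier: no
  integer_literal: YES
  operator: no
  keyword: no
  delimiter: no
Category: integer_literal

integer_literal


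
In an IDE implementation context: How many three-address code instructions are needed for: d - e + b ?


Expression: d - e + b
Generating three-address code (respecting * over +/- precedence):
  Instruction 1: t1 = d - e
  Instruction 2: t2 = t1 + b
Total instructions: 2

2


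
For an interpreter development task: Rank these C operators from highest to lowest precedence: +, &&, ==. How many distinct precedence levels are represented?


Looking up precedence for each operator:
  + -> precedence 5
  && -> precedence 2
  == -> precedence 3
Sorted highest to lowest: +, ==, &&
Distinct precedence values: [5, 3, 2]
Number of distinct levels: 3

3


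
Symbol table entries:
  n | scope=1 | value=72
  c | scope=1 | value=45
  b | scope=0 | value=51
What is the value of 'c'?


Searching symbol table for 'c':
  n | scope=1 | value=72
  c | scope=1 | value=45 <- MATCH
  b | scope=0 | value=51
Found 'c' at scope 1 with value 45

45


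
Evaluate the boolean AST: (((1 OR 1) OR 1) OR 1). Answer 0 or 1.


Step 1: Evaluate inner node
  1 OR 1 = 1
Step 2: Evaluate next node
  1 OR 1 = 1
Step 3: Evaluate root node
  1 OR 1 = 1

1


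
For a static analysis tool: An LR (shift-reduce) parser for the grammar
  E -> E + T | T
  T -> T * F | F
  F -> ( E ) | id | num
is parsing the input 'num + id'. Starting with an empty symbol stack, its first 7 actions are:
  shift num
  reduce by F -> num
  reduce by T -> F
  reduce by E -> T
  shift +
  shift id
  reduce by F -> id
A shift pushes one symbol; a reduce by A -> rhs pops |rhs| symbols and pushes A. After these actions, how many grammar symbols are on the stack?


Tracking the symbol stack through each action:
  Action 1: shift 'num' : push -> stack = [num] (size 1)
  Action 2: reduce by F -> num : pop 1, push F -> stack = [F] (size 1)
  Action 3: reduce by T -> F : pop 1, push T -> stack = [T] (size 1)
  Action 4: reduce by E -> T : pop 1, push E -> stack = [E] (size 1)
  Action 5: shift '+' : push -> stack = [E, +] (size 2)
  Action 6: shift 'id' : push -> stack = [E, +, id] (size 3)
  Action 7: reduce by F -> id : pop 1, push F -> stack = [E, +, F] (size 3)
Final stack size: 3

3


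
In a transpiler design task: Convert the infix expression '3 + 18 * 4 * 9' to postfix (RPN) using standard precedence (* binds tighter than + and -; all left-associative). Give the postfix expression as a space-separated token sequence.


Applying the shunting-yard algorithm:
  Operand 3 -> output
  Push '+' onto operator stack -> op-stack: [+]
  Operand 18 -> output
  Push '*' onto operator stack -> op-stack: [+, *]
  Operand 4 -> output
  See '*' (prec 2); top '*' (prec 2) >= it -> pop '*' to output
  Push '*' onto operator stack -> op-stack: [+, *]
  Operand 9 -> output
  End of input: pop '*' to output
  End of input: pop '+' to output
Postfix result: 3 18 4 * 9 * +

3 18 4 * 9 * +


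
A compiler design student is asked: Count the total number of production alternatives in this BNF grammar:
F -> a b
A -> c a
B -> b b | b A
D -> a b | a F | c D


Counting alternatives per rule:
  F: 1 alternative(s)
  A: 1 alternative(s)
  B: 2 alternative(s)
  D: 3 alternative(s)
Sum: 1 + 1 + 2 + 3 = 7

7


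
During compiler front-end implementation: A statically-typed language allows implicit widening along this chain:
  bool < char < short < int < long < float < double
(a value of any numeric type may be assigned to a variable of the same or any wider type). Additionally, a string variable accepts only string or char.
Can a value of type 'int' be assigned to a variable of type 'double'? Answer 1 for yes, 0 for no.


Target variable type: double
Source value type: int
Numeric ranks: int=3, double=6
Widening allowed iff rank(source) <= rank(target): 3 <= 6? Yes
Result: 1

1


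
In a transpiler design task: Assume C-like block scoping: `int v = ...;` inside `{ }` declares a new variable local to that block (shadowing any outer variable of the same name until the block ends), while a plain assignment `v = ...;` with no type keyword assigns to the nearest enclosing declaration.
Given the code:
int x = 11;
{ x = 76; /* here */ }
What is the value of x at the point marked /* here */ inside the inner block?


Analyzing scoping rules:
Outer scope: declares x = 11
Inner block: 'x = 76;' has no type keyword, so it is an assignment to the outer x (no shadowing)
Inside the block, after the assignment -> 76
Result: 76

76


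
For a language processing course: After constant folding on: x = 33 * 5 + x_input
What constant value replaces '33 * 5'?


Identifying constant sub-expression:
  Original: x = 33 * 5 + x_input
  33 and 5 are both compile-time constants
  Evaluating: 33 * 5 = 165
  After folding: x = 165 + x_input

165


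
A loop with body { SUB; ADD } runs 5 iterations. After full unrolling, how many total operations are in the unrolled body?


Loop body operations: SUB, ADD (2 ops per iteration)
Unrolling 5 iterations:
  Iteration 1: SUB, ADD (2 ops)
  Iteration 2: SUB, ADD (2 ops)
  Iteration 3: SUB, ADD (2 ops)
  Iteration 4: SUB, ADD (2 ops)
  Iteration 5: SUB, ADD (2 ops)
Total: 5 iterations * 2 ops/iter = 10 operations

10


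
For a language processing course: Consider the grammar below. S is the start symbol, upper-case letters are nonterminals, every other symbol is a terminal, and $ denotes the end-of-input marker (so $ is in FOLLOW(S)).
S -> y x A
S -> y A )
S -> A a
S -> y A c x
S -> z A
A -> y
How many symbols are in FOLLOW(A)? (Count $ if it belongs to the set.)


S is the start symbol and does not occur in any rule body, so FOLLOW(S) = {$}.
Examining every occurrence of A in a rule body:
  S -> y x A : A is at the right end -> add FOLLOW(S) = {$}
  S -> y A ) : A is followed by terminal ')' -> add ')'
  S -> A a : A is followed by terminal 'a' -> add 'a'
  S -> y A c x : A is followed by terminal 'c' -> add 'c'
  S -> z A : A is at the right end -> add FOLLOW(S) = {$} (already in the set)
  A -> y : A does not occur in the body -> contributes nothing
FOLLOW(A) = {), a, c, $}
Count: 4

4


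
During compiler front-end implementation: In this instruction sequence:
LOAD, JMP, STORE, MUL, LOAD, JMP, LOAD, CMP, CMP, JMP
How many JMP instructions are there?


Scanning instruction sequence for JMP:
  Position 1: LOAD
  Position 2: JMP <- MATCH
  Position 3: STORE
  Position 4: MUL
  Position 5: LOAD
  Position 6: JMP <- MATCH
  Position 7: LOAD
  Position 8: CMP
  Position 9: CMP
  Position 10: JMP <- MATCH
Matches at positions: [2, 6, 10]
Total JMP count: 3

3


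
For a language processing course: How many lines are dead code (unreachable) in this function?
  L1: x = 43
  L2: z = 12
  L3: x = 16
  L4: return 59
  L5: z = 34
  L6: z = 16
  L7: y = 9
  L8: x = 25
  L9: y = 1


Analyzing control flow:
  L1: reachable (before return)
  L2: reachable (before return)
  L3: reachable (before return)
  L4: reachable (return statement)
  L5: DEAD (after return at L4)
  L6: DEAD (after return at L4)
  L7: DEAD (after return at L4)
  L8: DEAD (after return at L4)
  L9: DEAD (after return at L4)
Return at L4, total lines = 9
Dead lines: L5 through L9
Count: 5

5


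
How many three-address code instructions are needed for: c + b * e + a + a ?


Expression: c + b * e + a + a
Generating three-address code (respecting * over +/- precedence):
  Instruction 1: t1 = b * e
  Instruction 2: t2 = c + t1
  Instruction 3: t3 = t2 + a
  Instruction 4: t4 = t3 + a
Total instructions: 4

4


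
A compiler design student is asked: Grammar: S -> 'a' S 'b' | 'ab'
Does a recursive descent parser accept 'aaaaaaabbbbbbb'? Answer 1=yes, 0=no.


Grammar accepts strings of the form a^n b^n (n >= 1)
Word: 'aaaaaaabbbbbbb'
Counting: 7 a's and 7 b's
Check: 7 == 7? Yes
Derivation (S -> aSb applied 6 time(s), then S -> ab): S => aSb => aaSbb => aaaSbbb => aaaaSbbbb => aaaaaSbbbbb => aaaaaaSbbbbbb => aaaaaaabbbbbbb
Accepted

1


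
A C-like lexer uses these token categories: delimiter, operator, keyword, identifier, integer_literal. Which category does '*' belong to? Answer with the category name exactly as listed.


Token: '*'
Checking categories:
  identifier: no
  integer_literal: no
  operator: YES
  keyword: no
  delimiter: no
Category: operator

operator


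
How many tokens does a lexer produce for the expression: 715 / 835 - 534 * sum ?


Scanning '715 / 835 - 534 * sum'
Token 1: '715' -> integer_literal
Token 2: '/' -> operator
Token 3: '835' -> integer_literal
Token 4: '-' -> operator
Token 5: '534' -> integer_literal
Token 6: '*' -> operator
Token 7: 'sum' -> identifier
Total tokens: 7

7


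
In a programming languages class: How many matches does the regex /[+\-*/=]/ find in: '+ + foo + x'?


Pattern: /[+\-*/=]/ (operators)
Input: '+ + foo + x'
Scanning for matches:
  Match 1: '+'
  Match 2: '+'
  Match 3: '+'
Total matches: 3

3


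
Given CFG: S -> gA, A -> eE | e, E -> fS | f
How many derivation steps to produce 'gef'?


Grammar: S -> gA, A -> eE | e, E -> fS | f
Deriving 'gef':
Step 1: S -> gA => gA
Step 2: A -> eE => geE
Step 3: E -> f => gef
Total derivation steps: 3

3


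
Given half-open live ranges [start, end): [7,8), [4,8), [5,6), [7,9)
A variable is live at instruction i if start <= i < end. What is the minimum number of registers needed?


Live ranges:
  Var0: [7, 8)
  Var1: [4, 8)
  Var2: [5, 6)
  Var3: [7, 9)
Sweep-line events (position, delta, active):
  pos=4 start -> active=1
  pos=5 start -> active=2
  pos=6 end -> active=1
  pos=7 start -> active=2
  pos=7 start -> active=3
  pos=8 end -> active=2
  pos=8 end -> active=1
  pos=9 end -> active=0
Maximum simultaneous active: 3
Minimum registers needed: 3

3


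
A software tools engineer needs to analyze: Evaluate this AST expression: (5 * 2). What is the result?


Expression: (5 * 2)
Evaluating step by step:
  5 * 2 = 10
Result: 10

10


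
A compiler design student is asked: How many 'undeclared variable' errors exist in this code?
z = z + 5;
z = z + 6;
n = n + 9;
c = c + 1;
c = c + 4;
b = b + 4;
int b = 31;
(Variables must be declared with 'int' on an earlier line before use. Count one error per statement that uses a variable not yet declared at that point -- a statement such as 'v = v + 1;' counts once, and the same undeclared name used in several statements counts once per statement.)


Scanning code line by line:
  Line 1: use 'z' -> ERROR (undeclared)
  Line 2: use 'z' -> ERROR (undeclared)
  Line 3: use 'n' -> ERROR (undeclared)
  Line 4: use 'c' -> ERROR (undeclared)
  Line 5: use 'c' -> ERROR (undeclared)
  Line 6: use 'b' -> ERROR (undeclared)
  Line 7: declare 'b' -> declared = ['b']
Total undeclared variable errors: 6

6


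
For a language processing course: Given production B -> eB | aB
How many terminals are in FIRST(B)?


Production: B -> eB | aB
Examining each alternative for leading terminals:
  B -> eB : first terminal = 'e'
  B -> aB : first terminal = 'a'
FIRST(B) = {a, e}
Count: 2

2


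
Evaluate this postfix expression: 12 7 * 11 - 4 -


Processing tokens left to right:
Push 12, Push 7
Pop 12 and 7, compute 12 * 7 = 84, push 84
Push 11
Pop 84 and 11, compute 84 - 11 = 73, push 73
Push 4
Pop 73 and 4, compute 73 - 4 = 69, push 69
Stack result: 69

69


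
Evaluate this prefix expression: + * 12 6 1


Parsing prefix expression: + * 12 6 1
Step 1: Innermost operation '* 12 6'
  12 * 6 = 72
Step 2: Outer operation '+ [72] 1'
  72 + 1 = 73

73


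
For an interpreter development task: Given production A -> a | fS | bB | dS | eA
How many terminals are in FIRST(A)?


Production: A -> a | fS | bB | dS | eA
Examining each alternative for leading terminals:
  A -> a : first terminal = 'a'
  A -> fS : first terminal = 'f'
  A -> bB : first terminal = 'b'
  A -> dS : first terminal = 'd'
  A -> eA : first terminal = 'e'
FIRST(A) = {a, b, d, e, f}
Count: 5

5


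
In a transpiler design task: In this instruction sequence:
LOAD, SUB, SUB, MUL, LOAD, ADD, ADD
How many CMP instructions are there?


Scanning instruction sequence for CMP:
  Position 1: LOAD
  Position 2: SUB
  Position 3: SUB
  Position 4: MUL
  Position 5: LOAD
  Position 6: ADD
  Position 7: ADD
Matches at positions: []
Total CMP count: 0

0


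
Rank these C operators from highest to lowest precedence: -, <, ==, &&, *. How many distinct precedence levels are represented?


Looking up precedence for each operator:
  - -> precedence 5
  < -> precedence 4
  == -> precedence 3
  && -> precedence 2
  * -> precedence 6
Sorted highest to lowest: *, -, <, ==, &&
Distinct precedence values: [6, 5, 4, 3, 2]
Number of distinct levels: 5

5


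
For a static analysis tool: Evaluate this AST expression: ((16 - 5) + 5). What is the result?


Expression: ((16 - 5) + 5)
Evaluating step by step:
  16 - 5 = 11
  11 + 5 = 16
Result: 16

16


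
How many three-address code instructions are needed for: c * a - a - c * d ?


Expression: c * a - a - c * d
Generating three-address code (respecting * over +/- precedence):
  Instruction 1: t1 = c * a
  Instruction 2: t2 = c * d
  Instruction 3: t3 = t1 - a
  Instruction 4: t4 = t3 - t2
Total instructions: 4

4


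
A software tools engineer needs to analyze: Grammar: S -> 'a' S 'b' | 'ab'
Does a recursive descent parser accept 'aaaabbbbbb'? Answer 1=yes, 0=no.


Grammar accepts strings of the form a^n b^n (n >= 1)
Word: 'aaaabbbbbb'
Counting: 4 a's and 6 b's
Check: 4 == 6? No
Mismatch: a-count != b-count
Rejected

0


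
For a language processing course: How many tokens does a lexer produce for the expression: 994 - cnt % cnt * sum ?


Scanning '994 - cnt % cnt * sum'
Token 1: '994' -> integer_literal
Token 2: '-' -> operator
Token 3: 'cnt' -> identifier
Token 4: '%' -> operator
Token 5: 'cnt' -> identifier
Token 6: '*' -> operator
Token 7: 'sum' -> identifier
Total tokens: 7

7


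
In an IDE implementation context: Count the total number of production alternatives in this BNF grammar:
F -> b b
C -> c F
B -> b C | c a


Counting alternatives per rule:
  F: 1 alternative(s)
  C: 1 alternative(s)
  B: 2 alternative(s)
Sum: 1 + 1 + 2 = 4

4


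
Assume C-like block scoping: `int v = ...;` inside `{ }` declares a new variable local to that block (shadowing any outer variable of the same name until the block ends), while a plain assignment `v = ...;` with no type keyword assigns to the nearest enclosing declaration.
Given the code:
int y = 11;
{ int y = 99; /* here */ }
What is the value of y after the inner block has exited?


Analyzing scoping rules:
Outer scope: declares y = 11
Inner block: 'int y = 99;' declares a NEW y that shadows the outer one
When the block exits the inner y goes out of scope; the outer y was never modified -> 11
Result: 11

11


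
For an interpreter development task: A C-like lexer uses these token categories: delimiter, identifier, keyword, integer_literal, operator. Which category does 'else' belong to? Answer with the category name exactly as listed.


Token: 'else'
Checking categories:
  identifier: no
  integer_literal: no
  operator: no
  keyword: YES
  delimiter: no
Category: keyword

keyword


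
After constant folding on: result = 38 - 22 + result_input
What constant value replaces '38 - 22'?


Identifying constant sub-expression:
  Original: result = 38 - 22 + result_input
  38 and 22 are both compile-time constants
  Evaluating: 38 - 22 = 16
  After folding: result = 16 + result_input

16


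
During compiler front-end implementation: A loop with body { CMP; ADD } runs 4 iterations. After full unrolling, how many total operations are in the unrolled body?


Loop body operations: CMP, ADD (2 ops per iteration)
Unrolling 4 iterations:
  Iteration 1: CMP, ADD (2 ops)
  Iteration 2: CMP, ADD (2 ops)
  Iteration 3: CMP, ADD (2 ops)
  Iteration 4: CMP, ADD (2 ops)
Total: 4 iterations * 2 ops/iter = 8 operations

8


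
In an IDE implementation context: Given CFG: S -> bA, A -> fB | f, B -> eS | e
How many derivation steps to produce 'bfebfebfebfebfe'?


Grammar: S -> bA, A -> fB | f, B -> eS | e
Deriving 'bfebfebfebfebfe':
Step 1: S -> bA => bA
Step 2: A -> fB => bfB
Step 3: B -> eS => bfeS
Step 4: S -> bA => bfebA
Step 5: A -> fB => bfebfB
Step 6: B -> eS => bfebfeS
Step 7: S -> bA => bfebfebA
Step 8: A -> fB => bfebfebfB
Step 9: B -> eS => bfebfebfeS
Step 10: S -> bA => bfebfebfebA
Step 11: A -> fB => bfebfebfebfB
Step 12: B -> eS => bfebfebfebfeS
Step 13: S -> bA => bfebfebfebfebA
Step 14: A -> fB => bfebfebfebfebfB
Step 15: B -> e => bfebfebfebfebfe
Total derivation steps: 15

15


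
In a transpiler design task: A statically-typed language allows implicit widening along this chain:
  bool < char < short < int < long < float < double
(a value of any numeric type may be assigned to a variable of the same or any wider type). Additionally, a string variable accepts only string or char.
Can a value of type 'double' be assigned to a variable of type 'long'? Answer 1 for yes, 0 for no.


Target variable type: long
Source value type: double
Numeric ranks: double=6, long=4
Widening allowed iff rank(source) <= rank(target): 6 <= 4? No
Result: 0

0


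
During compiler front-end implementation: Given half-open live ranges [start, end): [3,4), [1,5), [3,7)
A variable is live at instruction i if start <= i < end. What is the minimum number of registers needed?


Live ranges:
  Var0: [3, 4)
  Var1: [1, 5)
  Var2: [3, 7)
Sweep-line events (position, delta, active):
  pos=1 start -> active=1
  pos=3 start -> active=2
  pos=3 start -> active=3
  pos=4 end -> active=2
  pos=5 end -> active=1
  pos=7 end -> active=0
Maximum simultaneous active: 3
Minimum registers needed: 3

3


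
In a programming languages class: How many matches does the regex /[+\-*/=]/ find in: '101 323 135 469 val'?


Pattern: /[+\-*/=]/ (operators)
Input: '101 323 135 469 val'
Scanning for matches:
Total matches: 0

0


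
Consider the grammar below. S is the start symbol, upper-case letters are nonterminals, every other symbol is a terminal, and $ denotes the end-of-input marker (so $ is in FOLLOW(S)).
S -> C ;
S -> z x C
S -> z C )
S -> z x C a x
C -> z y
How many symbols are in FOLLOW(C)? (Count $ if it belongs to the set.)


S is the start symbol and does not occur in any rule body, so FOLLOW(S) = {$}.
Examining every occurrence of C in a rule body:
  S -> C ; : C is followed by terminal ';' -> add ';'
  S -> z x C : C is at the right end -> add FOLLOW(S) = {$}
  S -> z C ) : C is followed by terminal ')' -> add ')'
  S -> z x C a x : C is followed by terminal 'a' -> add 'a'
  C -> z y : C does not occur in the body -> contributes nothing
FOLLOW(C) = {), ;, a, $}
Count: 4

4


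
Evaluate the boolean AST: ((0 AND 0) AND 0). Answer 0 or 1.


Step 1: Evaluate inner node
  0 AND 0 = 0
Step 2: Evaluate root node
  0 AND 0 = 0

0


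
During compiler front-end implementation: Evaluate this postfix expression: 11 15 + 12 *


Processing tokens left to right:
Push 11, Push 15
Pop 11 and 15, compute 11 + 15 = 26, push 26
Push 12
Pop 26 and 12, compute 26 * 12 = 312, push 312
Stack result: 312

312


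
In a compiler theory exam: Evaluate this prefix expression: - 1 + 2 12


Parsing prefix expression: - 1 + 2 12
Step 1: Innermost operation '+ 2 12'
  2 + 12 = 14
Step 2: Outer operation '- 1 [14]'
  1 - 14 = -13

-13


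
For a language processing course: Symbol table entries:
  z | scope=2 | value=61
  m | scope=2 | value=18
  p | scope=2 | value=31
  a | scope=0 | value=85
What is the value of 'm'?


Searching symbol table for 'm':
  z | scope=2 | value=61
  m | scope=2 | value=18 <- MATCH
  p | scope=2 | value=31
  a | scope=0 | value=85
Found 'm' at scope 2 with value 18

18


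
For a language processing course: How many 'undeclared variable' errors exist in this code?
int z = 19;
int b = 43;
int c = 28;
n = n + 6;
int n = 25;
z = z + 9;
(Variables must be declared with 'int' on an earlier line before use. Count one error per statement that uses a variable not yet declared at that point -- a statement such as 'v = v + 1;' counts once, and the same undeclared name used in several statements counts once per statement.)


Scanning code line by line:
  Line 1: declare 'z' -> declared = ['z']
  Line 2: declare 'b' -> declared = ['b', 'z']
  Line 3: declare 'c' -> declared = ['b', 'c', 'z']
  Line 4: use 'n' -> ERROR (undeclared)
  Line 5: declare 'n' -> declared = ['b', 'c', 'n', 'z']
  Line 6: use 'z' -> OK (declared)
Total undeclared variable errors: 1

1


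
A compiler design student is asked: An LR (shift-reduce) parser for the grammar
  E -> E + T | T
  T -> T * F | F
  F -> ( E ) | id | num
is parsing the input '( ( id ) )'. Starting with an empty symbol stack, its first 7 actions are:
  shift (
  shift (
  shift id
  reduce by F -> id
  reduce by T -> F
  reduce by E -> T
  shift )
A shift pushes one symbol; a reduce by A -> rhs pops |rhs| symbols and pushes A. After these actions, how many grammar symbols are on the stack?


Tracking the symbol stack through each action:
  Action 1: shift '(' : push -> stack = [(] (size 1)
  Action 2: shift '(' : push -> stack = [(, (] (size 2)
  Action 3: shift 'id' : push -> stack = [(, (, id] (size 3)
  Action 4: reduce by F -> id : pop 1, push F -> stack = [(, (, F] (size 3)
  Action 5: reduce by T -> F : pop 1, push T -> stack = [(, (, T] (size 3)
  Action 6: reduce by E -> T : pop 1, push E -> stack = [(, (, E] (size 3)
  Action 7: shift ')' : push -> stack = [(, (, E, )] (size 4)
Final stack size: 4

4


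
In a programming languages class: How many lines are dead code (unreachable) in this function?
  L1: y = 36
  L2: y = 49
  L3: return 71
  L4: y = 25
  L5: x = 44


Analyzing control flow:
  L1: reachable (before return)
  L2: reachable (before return)
  L3: reachable (return statement)
  L4: DEAD (after return at L3)
  L5: DEAD (after return at L3)
Return at L3, total lines = 5
Dead lines: L4 through L5
Count: 2

2


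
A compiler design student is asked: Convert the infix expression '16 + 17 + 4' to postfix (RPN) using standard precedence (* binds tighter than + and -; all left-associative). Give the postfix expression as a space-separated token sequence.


Applying the shunting-yard algorithm:
  Operand 16 -> output
  Push '+' onto operator stack -> op-stack: [+]
  Operand 17 -> output
  See '+' (prec 1); top '+' (prec 1) >= it -> pop '+' to output
  Push '+' onto operator stack -> op-stack: [+]
  Operand 4 -> output
  End of input: pop '+' to output
Postfix result: 16 17 + 4 +

16 17 + 4 +


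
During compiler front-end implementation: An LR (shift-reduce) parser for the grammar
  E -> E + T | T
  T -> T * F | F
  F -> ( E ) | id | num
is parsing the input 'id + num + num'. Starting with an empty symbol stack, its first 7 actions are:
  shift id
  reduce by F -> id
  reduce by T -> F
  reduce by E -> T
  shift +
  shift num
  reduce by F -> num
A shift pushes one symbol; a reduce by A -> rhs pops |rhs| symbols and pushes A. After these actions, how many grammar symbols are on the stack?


Tracking the symbol stack through each action:
  Action 1: shift 'id' : push -> stack = [id] (size 1)
  Action 2: reduce by F -> id : pop 1, push F -> stack = [F] (size 1)
  Action 3: reduce by T -> F : pop 1, push T -> stack = [T] (size 1)
  Action 4: reduce by E -> T : pop 1, push E -> stack = [E] (size 1)
  Action 5: shift '+' : push -> stack = [E, +] (size 2)
  Action 6: shift 'num' : push -> stack = [E, +, num] (size 3)
  Action 7: reduce by F -> num : pop 1, push F -> stack = [E, +, F] (size 3)
Final stack size: 3

3


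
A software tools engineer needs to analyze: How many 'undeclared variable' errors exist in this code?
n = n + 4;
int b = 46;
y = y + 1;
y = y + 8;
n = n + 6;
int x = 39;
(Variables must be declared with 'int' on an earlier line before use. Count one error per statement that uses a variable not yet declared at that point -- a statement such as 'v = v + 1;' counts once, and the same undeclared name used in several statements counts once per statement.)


Scanning code line by line:
  Line 1: use 'n' -> ERROR (undeclared)
  Line 2: declare 'b' -> declared = ['b']
  Line 3: use 'y' -> ERROR (undeclared)
  Line 4: use 'y' -> ERROR (undeclared)
  Line 5: use 'n' -> ERROR (undeclared)
  Line 6: declare 'x' -> declared = ['b', 'x']
Total undeclared variable errors: 4

4


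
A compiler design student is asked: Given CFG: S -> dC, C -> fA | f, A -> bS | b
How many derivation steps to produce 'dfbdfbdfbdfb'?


Grammar: S -> dC, C -> fA | f, A -> bS | b
Deriving 'dfbdfbdfbdfb':
Step 1: S -> dC => dC
Step 2: C -> fA => dfA
Step 3: A -> bS => dfbS
Step 4: S -> dC => dfbdC
Step 5: C -> fA => dfbdfA
Step 6: A -> bS => dfbdfbS
Step 7: S -> dC => dfbdfbdC
Step 8: C -> fA => dfbdfbdfA
Step 9: A -> bS => dfbdfbdfbS
Step 10: S -> dC => dfbdfbdfbdC
Step 11: C -> fA => dfbdfbdfbdfA
Step 12: A -> b => dfbdfbdfbdfb
Total derivation steps: 12

12


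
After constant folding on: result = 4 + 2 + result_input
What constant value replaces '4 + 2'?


Identifying constant sub-expression:
  Original: result = 4 + 2 + result_input
  4 and 2 are both compile-time constants
  Evaluating: 4 + 2 = 6
  After folding: result = 6 + result_input

6


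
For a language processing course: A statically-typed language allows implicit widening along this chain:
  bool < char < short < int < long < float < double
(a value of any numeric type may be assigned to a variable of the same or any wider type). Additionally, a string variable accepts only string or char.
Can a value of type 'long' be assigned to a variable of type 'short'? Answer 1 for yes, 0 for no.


Target variable type: short
Source value type: long
Numeric ranks: long=4, short=2
Widening allowed iff rank(source) <= rank(target): 4 <= 2? No
Result: 0

0


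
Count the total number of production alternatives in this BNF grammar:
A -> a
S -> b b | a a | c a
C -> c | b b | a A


Counting alternatives per rule:
  A: 1 alternative(s)
  S: 3 alternative(s)
  C: 3 alternative(s)
Sum: 1 + 3 + 3 = 7

7


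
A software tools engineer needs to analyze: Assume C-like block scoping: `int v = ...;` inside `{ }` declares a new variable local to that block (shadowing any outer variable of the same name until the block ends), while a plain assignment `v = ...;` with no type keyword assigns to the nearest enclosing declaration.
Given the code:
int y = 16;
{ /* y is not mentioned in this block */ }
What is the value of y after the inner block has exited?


Analyzing scoping rules:
Outer scope: declares y = 16
Inner block: y is neither redeclared nor assigned -> unchanged
After the block -> 16
Result: 16

16


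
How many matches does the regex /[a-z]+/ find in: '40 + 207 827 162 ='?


Pattern: /[a-z]+/ (identifiers)
Input: '40 + 207 827 162 ='
Scanning for matches:
Total matches: 0

0


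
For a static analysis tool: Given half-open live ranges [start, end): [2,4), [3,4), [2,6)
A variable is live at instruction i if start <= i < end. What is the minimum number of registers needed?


Live ranges:
  Var0: [2, 4)
  Var1: [3, 4)
  Var2: [2, 6)
Sweep-line events (position, delta, active):
  pos=2 start -> active=1
  pos=2 start -> active=2
  pos=3 start -> active=3
  pos=4 end -> active=2
  pos=4 end -> active=1
  pos=6 end -> active=0
Maximum simultaneous active: 3
Minimum registers needed: 3

3


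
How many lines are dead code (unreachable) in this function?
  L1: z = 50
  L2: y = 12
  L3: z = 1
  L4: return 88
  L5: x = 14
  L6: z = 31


Analyzing control flow:
  L1: reachable (before return)
  L2: reachable (before return)
  L3: reachable (before return)
  L4: reachable (return statement)
  L5: DEAD (after return at L4)
  L6: DEAD (after return at L4)
Return at L4, total lines = 6
Dead lines: L5 through L6
Count: 2

2


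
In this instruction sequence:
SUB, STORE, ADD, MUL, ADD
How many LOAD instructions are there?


Scanning instruction sequence for LOAD:
  Position 1: SUB
  Position 2: STORE
  Position 3: ADD
  Position 4: MUL
  Position 5: ADD
Matches at positions: []
Total LOAD count: 0

0


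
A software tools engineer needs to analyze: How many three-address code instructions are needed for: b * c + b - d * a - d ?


Expression: b * c + b - d * a - d
Generating three-address code (respecting * over +/- precedence):
  Instruction 1: t1 = b * c
  Instruction 2: t2 = d * a
  Instruction 3: t3 = t1 + b
  Instruction 4: t4 = t3 - t2
  Instruction 5: t5 = t4 - d
Total instructions: 5

5


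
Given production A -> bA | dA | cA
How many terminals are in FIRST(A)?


Production: A -> bA | dA | cA
Examining each alternative for leading terminals:
  A -> bA : first terminal = 'b'
  A -> dA : first terminal = 'd'
  A -> cA : first terminal = 'c'
FIRST(A) = {b, c, d}
Count: 3

3


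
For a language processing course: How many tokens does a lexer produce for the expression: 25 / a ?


Scanning '25 / a'
Token 1: '25' -> integer_literal
Token 2: '/' -> operator
Token 3: 'a' -> identifier
Total tokens: 3

3


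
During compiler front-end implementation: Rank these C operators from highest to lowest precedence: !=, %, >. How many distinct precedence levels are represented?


Looking up precedence for each operator:
  != -> precedence 3
  % -> precedence 6
  > -> precedence 4
Sorted highest to lowest: %, >, !=
Distinct precedence values: [6, 4, 3]
Number of distinct levels: 3

3
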